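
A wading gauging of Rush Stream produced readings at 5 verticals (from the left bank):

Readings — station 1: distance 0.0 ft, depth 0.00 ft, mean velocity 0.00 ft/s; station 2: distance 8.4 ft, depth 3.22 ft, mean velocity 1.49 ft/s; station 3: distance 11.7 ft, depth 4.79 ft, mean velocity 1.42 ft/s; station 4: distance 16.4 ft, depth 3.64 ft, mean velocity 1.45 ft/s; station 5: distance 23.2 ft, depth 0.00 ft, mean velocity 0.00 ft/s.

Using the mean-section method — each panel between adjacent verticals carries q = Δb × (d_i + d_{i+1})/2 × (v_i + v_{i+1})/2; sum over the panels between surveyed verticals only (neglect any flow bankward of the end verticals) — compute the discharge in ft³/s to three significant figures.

Panel 1-2: Δb = 8.4 ft, d̄ = (0.00+3.22)/2 = 1.61, v̄ = (0.00+1.49)/2 = 0.745 → q = 8.4×1.61×0.745 = 10.08 ft³/s
Panel 2-3: Δb = 3.3 ft, d̄ = (3.22+4.79)/2 = 4.005, v̄ = (1.49+1.42)/2 = 1.455 → q = 3.3×4.005×1.455 = 19.23 ft³/s
Panel 3-4: Δb = 4.7 ft, d̄ = (4.79+3.64)/2 = 4.215, v̄ = (1.42+1.45)/2 = 1.435 → q = 4.7×4.215×1.435 = 28.43 ft³/s
Panel 4-5: Δb = 6.8 ft, d̄ = (3.64+0.00)/2 = 1.82, v̄ = (1.45+0.00)/2 = 0.725 → q = 6.8×1.82×0.725 = 8.973 ft³/s
Q = Σ q = 66.71 ft³/s

66.7 ft³/s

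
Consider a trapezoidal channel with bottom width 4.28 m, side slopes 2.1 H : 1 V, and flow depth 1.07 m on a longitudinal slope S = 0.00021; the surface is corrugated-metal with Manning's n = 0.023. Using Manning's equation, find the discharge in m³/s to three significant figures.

A = (b + z·y)·y = (4.28 + 2.1×1.07)×1.07 = 6.984 m²
P = b + 2y√(1+z²) = 4.28 + 2×1.07×√(1+2.1²) = 9.258 m
R = A/P = 6.984/9.258 = 0.7544 m
Q = (1/n)·A·R^(2/3)·S^(1/2) = (1/0.023) × 6.984 × 0.7544^(2/3) × 0.00021^(1/2) = 3.647 m³/s

3.65 m³/s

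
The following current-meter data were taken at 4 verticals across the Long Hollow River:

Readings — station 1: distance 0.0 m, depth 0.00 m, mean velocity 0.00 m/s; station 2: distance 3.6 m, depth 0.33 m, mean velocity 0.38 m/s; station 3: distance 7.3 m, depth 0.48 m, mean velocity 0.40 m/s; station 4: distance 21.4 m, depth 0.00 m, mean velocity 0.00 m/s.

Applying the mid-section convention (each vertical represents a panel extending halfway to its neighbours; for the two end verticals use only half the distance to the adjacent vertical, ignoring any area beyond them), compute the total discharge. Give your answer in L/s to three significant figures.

w_2 = (7.3 − 0.0)/2 = 3.65 m; q_2 = 0.38 × 0.33 × 3.65 = 0.4577 m³/s
w_3 = (21.4 − 3.6)/2 = 8.9 m; q_3 = 0.40 × 0.48 × 8.9 = 1.709 m³/s
Stations 1, 4 contribute zero (depth or velocity is 0).
Q = Σ qᵢ = 2.167 m³/s
= 2.167 × 1000 = 2167 L/s

2170 L/s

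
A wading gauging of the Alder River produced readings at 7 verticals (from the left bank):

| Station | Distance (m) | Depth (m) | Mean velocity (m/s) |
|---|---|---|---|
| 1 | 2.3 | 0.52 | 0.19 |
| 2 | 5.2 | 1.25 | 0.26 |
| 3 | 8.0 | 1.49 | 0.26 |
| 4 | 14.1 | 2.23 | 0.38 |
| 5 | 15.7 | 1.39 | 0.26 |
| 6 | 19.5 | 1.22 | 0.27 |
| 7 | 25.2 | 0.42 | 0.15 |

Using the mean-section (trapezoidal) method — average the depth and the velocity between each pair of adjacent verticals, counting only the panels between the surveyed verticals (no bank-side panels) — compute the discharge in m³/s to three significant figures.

8.43 m³/s

Panel 1-2: Δb = 2.9 m, d̄ = (0.52+1.25)/2 = 0.885, v̄ = (0.19+0.26)/2 = 0.225 → q = 2.9×0.885×0.225 = 0.5775 m³/s
Panel 2-3: Δb = 2.8 m, d̄ = (1.25+1.49)/2 = 1.37, v̄ = (0.26+0.26)/2 = 0.26 → q = 2.8×1.37×0.26 = 0.9974 m³/s
Panel 3-4: Δb = 6.1 m, d̄ = (1.49+2.23)/2 = 1.86, v̄ = (0.26+0.38)/2 = 0.32 → q = 6.1×1.86×0.32 = 3.631 m³/s
Panel 4-5: Δb = 1.6 m, d̄ = (2.23+1.39)/2 = 1.81, v̄ = (0.38+0.26)/2 = 0.32 → q = 1.6×1.81×0.32 = 0.9267 m³/s
Panel 5-6: Δb = 3.8 m, d̄ = (1.39+1.22)/2 = 1.305, v̄ = (0.26+0.27)/2 = 0.265 → q = 3.8×1.305×0.265 = 1.314 m³/s
Panel 6-7: Δb = 5.7 m, d̄ = (1.22+0.42)/2 = 0.82, v̄ = (0.27+0.15)/2 = 0.21 → q = 5.7×0.82×0.21 = 0.9815 m³/s
Q = Σ q = 8.428 m³/s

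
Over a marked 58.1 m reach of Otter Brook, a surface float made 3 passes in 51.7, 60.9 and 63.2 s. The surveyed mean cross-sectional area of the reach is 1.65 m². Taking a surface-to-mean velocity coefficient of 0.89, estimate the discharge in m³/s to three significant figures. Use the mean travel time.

1.46 m³/s

t̄ = (51.7 + 60.9 + 63.2) / 3 = 58.6 s
v_surface = L / t̄ = 58.1 / 58.6 = 0.9915 m/s
v_mean = 0.89 × 0.9915 = 0.8824 m/s
Q = A × v_mean = 1.65 × 0.8824 = 1.456 m³/s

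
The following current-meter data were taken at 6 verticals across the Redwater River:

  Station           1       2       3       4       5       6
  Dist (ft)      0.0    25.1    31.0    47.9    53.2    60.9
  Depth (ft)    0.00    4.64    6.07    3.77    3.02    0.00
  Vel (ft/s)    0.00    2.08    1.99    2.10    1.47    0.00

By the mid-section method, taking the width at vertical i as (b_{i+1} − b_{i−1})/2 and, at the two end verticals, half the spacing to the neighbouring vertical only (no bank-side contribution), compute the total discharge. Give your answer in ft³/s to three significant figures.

404 ft³/s

w_2 = (31.0 − 0.0)/2 = 15.5 ft; q_2 = 2.08 × 4.64 × 15.5 = 149.6 ft³/s
w_3 = (47.9 − 25.1)/2 = 11.4 ft; q_3 = 1.99 × 6.07 × 11.4 = 137.7 ft³/s
w_4 = (53.2 − 31.0)/2 = 11.1 ft; q_4 = 2.10 × 3.77 × 11.1 = 87.88 ft³/s
w_5 = (60.9 − 47.9)/2 = 6.5 ft; q_5 = 1.47 × 3.02 × 6.5 = 28.86 ft³/s
Stations 1, 6 contribute zero (depth or velocity is 0).
Q = Σ qᵢ = 404.0 ft³/s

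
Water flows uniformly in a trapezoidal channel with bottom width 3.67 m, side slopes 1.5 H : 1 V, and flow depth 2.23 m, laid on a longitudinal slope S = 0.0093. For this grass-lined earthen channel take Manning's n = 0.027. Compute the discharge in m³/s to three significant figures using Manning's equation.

67.8 m³/s

A = (b + z·y)·y = (3.67 + 1.5×2.23)×2.23 = 15.64 m²
P = b + 2y√(1+z²) = 3.67 + 2×2.23×√(1+1.5²) = 11.71 m
R = A/P = 15.64/11.71 = 1.336 m
Q = (1/n)·A·R^(2/3)·S^(1/2) = (1/0.027) × 15.64 × 1.336^(2/3) × 0.0093^(1/2) = 67.77 m³/s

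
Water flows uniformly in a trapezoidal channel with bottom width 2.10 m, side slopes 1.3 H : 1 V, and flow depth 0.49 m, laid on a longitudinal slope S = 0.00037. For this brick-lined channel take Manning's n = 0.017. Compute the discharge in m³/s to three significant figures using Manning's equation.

A = (b + z·y)·y = (2.10 + 1.3×0.49)×0.49 = 1.341 m²
P = b + 2y√(1+z²) = 2.10 + 2×0.49×√(1+1.3²) = 3.707 m
R = A/P = 1.341/3.707 = 0.3618 m
Q = (1/n)·A·R^(2/3)·S^(1/2) = (1/0.017) × 1.341 × 0.3618^(2/3) × 0.00037^(1/2) = 0.7704 m³/s

0.770 m³/s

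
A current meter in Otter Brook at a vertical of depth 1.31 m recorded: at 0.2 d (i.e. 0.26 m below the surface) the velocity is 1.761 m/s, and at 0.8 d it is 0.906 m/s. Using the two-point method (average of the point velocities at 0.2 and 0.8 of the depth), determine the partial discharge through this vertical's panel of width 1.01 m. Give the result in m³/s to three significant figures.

1.76 m³/s

v̄ = (1.761 + 0.906) / 2 = 1.334 m/s
q = v̄ × d × w = 1.334 × 1.31 × 1.01 = 1.764 m³/s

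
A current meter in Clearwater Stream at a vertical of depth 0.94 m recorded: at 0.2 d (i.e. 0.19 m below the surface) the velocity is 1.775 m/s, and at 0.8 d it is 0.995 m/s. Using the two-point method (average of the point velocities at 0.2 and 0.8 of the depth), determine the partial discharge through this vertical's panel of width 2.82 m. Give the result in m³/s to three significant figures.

v̄ = (1.775 + 0.995) / 2 = 1.385 m/s
q = v̄ × d × w = 1.385 × 0.94 × 2.82 = 3.671 m³/s

3.67 m³/s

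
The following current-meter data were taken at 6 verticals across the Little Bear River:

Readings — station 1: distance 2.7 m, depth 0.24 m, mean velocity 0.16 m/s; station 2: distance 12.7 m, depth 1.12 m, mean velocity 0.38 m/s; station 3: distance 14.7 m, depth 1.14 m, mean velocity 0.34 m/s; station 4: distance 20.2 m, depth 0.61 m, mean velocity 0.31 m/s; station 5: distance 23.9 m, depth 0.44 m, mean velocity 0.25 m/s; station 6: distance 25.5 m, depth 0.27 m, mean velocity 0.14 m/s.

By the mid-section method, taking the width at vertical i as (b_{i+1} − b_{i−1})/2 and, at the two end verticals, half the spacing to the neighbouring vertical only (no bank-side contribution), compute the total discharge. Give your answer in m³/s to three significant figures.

5.39 m³/s

w_1 = (12.7 − 2.7)/2 = 5 m; q_1 = 0.16 × 0.24 × 5 = 0.1920 m³/s
w_2 = (14.7 − 2.7)/2 = 6 m; q_2 = 0.38 × 1.12 × 6 = 2.554 m³/s
w_3 = (20.2 − 12.7)/2 = 3.75 m; q_3 = 0.34 × 1.14 × 3.75 = 1.454 m³/s
w_4 = (23.9 − 14.7)/2 = 4.6 m; q_4 = 0.31 × 0.61 × 4.6 = 0.8699 m³/s
w_5 = (25.5 − 20.2)/2 = 2.65 m; q_5 = 0.25 × 0.44 × 2.65 = 0.2915 m³/s
w_6 = (25.5 − 23.9)/2 = 0.8 m; q_6 = 0.14 × 0.27 × 0.8 = 0.03024 m³/s
Q = Σ qᵢ = 5.391 m³/s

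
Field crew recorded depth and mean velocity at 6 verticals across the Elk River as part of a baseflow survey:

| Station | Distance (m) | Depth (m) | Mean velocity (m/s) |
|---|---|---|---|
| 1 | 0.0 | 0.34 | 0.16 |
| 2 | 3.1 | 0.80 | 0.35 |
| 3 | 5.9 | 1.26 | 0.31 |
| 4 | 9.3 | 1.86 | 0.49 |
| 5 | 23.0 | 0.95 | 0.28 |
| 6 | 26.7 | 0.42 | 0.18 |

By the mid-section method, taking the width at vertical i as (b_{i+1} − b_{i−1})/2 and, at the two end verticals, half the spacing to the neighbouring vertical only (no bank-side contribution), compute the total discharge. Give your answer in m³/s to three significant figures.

12.4 m³/s

w_1 = (3.1 − 0.0)/2 = 1.55 m; q_1 = 0.16 × 0.34 × 1.55 = 0.08432 m³/s
w_2 = (5.9 − 0.0)/2 = 2.95 m; q_2 = 0.35 × 0.80 × 2.95 = 0.8260 m³/s
w_3 = (9.3 − 3.1)/2 = 3.1 m; q_3 = 0.31 × 1.26 × 3.1 = 1.211 m³/s
w_4 = (23.0 − 5.9)/2 = 8.55 m; q_4 = 0.49 × 1.86 × 8.55 = 7.792 m³/s
w_5 = (26.7 − 9.3)/2 = 8.7 m; q_5 = 0.28 × 0.95 × 8.7 = 2.314 m³/s
w_6 = (26.7 − 23.0)/2 = 1.85 m; q_6 = 0.18 × 0.42 × 1.85 = 0.1399 m³/s
Q = Σ qᵢ = 12.37 m³/s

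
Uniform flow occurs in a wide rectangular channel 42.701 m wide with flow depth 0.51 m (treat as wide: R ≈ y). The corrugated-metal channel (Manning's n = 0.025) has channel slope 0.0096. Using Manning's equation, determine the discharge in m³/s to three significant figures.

54.5 m³/s

A = b·y = 42.701 × 0.51 = 21.78 m²
Wide channel: R ≈ y = 0.51 m
Q = (1/n)·A·R^(2/3)·S^(1/2) = (1/0.025) × 21.78 × 0.5100^(2/3) × 0.0096^(1/2) = 54.48 m³/s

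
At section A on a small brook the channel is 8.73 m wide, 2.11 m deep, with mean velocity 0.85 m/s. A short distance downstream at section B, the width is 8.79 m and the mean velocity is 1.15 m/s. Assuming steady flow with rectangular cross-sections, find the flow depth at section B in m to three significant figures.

Q = A₁V₁ = (8.73×2.11) × 0.85 = 15.66 m³/s
d₂ = Q/(b₂ V₂) = 15.66/(8.79×1.15) = 1.549 m

1.55 m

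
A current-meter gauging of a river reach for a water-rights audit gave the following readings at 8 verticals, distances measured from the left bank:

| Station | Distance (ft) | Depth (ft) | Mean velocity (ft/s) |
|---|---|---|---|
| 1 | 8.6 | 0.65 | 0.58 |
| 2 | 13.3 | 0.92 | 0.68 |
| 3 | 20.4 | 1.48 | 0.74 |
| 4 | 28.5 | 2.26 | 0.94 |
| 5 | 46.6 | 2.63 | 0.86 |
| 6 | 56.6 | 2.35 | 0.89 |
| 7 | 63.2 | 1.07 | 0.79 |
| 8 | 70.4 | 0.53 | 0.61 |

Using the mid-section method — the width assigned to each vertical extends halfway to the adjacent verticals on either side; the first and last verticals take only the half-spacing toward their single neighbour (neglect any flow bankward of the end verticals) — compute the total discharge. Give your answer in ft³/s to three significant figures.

96.9 ft³/s

w_1 = (13.3 − 8.6)/2 = 2.35 ft; q_1 = 0.58 × 0.65 × 2.35 = 0.8860 ft³/s
w_2 = (20.4 − 8.6)/2 = 5.9 ft; q_2 = 0.68 × 0.92 × 5.9 = 3.691 ft³/s
w_3 = (28.5 − 13.3)/2 = 7.6 ft; q_3 = 0.74 × 1.48 × 7.6 = 8.324 ft³/s
w_4 = (46.6 − 20.4)/2 = 13.1 ft; q_4 = 0.94 × 2.26 × 13.1 = 27.83 ft³/s
w_5 = (56.6 − 28.5)/2 = 14.05 ft; q_5 = 0.86 × 2.63 × 14.05 = 31.78 ft³/s
w_6 = (63.2 − 46.6)/2 = 8.3 ft; q_6 = 0.89 × 2.35 × 8.3 = 17.36 ft³/s
w_7 = (70.4 − 56.6)/2 = 6.9 ft; q_7 = 0.79 × 1.07 × 6.9 = 5.833 ft³/s
w_8 = (70.4 − 63.2)/2 = 3.6 ft; q_8 = 0.61 × 0.53 × 3.6 = 1.164 ft³/s
Q = Σ qᵢ = 96.86 ft³/s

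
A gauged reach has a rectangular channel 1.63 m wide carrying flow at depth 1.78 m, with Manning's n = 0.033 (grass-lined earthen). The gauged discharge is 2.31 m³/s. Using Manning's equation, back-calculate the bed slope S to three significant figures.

0.00150

A = b·y = 1.63 × 1.78 = 2.901 m²
P = b + 2y = 1.63 + 2×1.78 = 5.190 m
R = A/P = 2.901/5.190 = 0.5590 m
S = (Q·n / (1·A·R^(2/3)))² = (2.31×0.033 / (1×2.901×0.6786))² = 0.001499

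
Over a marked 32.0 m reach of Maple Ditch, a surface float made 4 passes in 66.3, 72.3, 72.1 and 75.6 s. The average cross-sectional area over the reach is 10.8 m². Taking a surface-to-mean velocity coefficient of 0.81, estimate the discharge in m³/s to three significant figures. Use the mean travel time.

t̄ = (66.3 + 72.3 + 72.1 + 75.6) / 4 = 71.575 s
v_surface = L / t̄ = 32.0 / 71.575 = 0.4471 m/s
v_mean = 0.81 × 0.4471 = 0.3621 m/s
Q = A × v_mean = 10.8 × 0.3621 = 3.911 m³/s

3.91 m³/s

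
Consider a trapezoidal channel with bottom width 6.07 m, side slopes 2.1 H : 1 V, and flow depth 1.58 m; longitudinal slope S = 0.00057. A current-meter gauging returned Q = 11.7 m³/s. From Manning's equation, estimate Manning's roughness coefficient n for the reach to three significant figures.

A = (b + z·y)·y = (6.07 + 2.1×1.58)×1.58 = 14.83 m²
P = b + 2y√(1+z²) = 6.07 + 2×1.58×√(1+2.1²) = 13.42 m
R = A/P = 14.83/13.42 = 1.105 m
n = (1/Q)·A·R^(2/3)·S^(1/2) = (1/11.7) × 14.83 × 1.069 × 0.02387 = 0.03236

0.0324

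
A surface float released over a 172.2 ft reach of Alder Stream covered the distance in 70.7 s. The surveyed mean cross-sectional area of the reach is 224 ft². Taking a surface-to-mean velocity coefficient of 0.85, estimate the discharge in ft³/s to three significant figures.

464 ft³/s

v_surface = L / t̄ = 172.2 / 70.7 = 2.436 ft/s
v_mean = 0.85 × 2.436 = 2.070 ft/s
Q = A × v_mean = 224 × 2.070 = 463.7 ft³/s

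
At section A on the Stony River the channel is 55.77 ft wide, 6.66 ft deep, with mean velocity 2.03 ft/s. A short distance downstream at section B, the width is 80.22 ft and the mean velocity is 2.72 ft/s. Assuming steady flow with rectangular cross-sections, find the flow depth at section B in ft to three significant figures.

3.46 ft

Q = A₁V₁ = (55.77×6.66) × 2.03 = 754.0 ft³/s
d₂ = Q/(b₂ V₂) = 754.0/(80.22×2.72) = 3.456 ft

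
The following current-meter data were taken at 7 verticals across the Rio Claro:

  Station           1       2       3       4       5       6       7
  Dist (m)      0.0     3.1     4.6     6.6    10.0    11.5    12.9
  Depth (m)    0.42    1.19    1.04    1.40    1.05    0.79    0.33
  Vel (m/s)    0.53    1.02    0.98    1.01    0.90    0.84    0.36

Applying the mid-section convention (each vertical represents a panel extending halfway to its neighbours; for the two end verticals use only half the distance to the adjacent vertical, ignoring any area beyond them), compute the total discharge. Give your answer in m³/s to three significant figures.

w_1 = (3.1 − 0.0)/2 = 1.55 m; q_1 = 0.53 × 0.42 × 1.55 = 0.3450 m³/s
w_2 = (4.6 − 0.0)/2 = 2.3 m; q_2 = 1.02 × 1.19 × 2.3 = 2.792 m³/s
w_3 = (6.6 − 3.1)/2 = 1.75 m; q_3 = 0.98 × 1.04 × 1.75 = 1.784 m³/s
w_4 = (10.0 − 4.6)/2 = 2.7 m; q_4 = 1.01 × 1.40 × 2.7 = 3.818 m³/s
w_5 = (11.5 − 6.6)/2 = 2.45 m; q_5 = 0.90 × 1.05 × 2.45 = 2.315 m³/s
w_6 = (12.9 − 10.0)/2 = 1.45 m; q_6 = 0.84 × 0.79 × 1.45 = 0.9622 m³/s
w_7 = (12.9 − 11.5)/2 = 0.7 m; q_7 = 0.36 × 0.33 × 0.7 = 0.08316 m³/s
Q = Σ qᵢ = 12.10 m³/s

12.1 m³/s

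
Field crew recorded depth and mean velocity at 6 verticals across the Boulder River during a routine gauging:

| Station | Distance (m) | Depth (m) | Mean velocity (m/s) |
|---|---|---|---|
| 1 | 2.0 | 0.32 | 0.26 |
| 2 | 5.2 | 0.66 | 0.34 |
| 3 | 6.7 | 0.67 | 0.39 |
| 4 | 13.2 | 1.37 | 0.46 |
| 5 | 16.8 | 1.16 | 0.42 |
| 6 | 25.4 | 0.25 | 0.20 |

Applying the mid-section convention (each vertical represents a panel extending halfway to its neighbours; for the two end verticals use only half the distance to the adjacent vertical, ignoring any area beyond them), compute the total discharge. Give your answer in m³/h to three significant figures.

29100 m³/h

w_1 = (5.2 − 2.0)/2 = 1.6 m; q_1 = 0.26 × 0.32 × 1.6 = 0.1331 m³/s
w_2 = (6.7 − 2.0)/2 = 2.35 m; q_2 = 0.34 × 0.66 × 2.35 = 0.5273 m³/s
w_3 = (13.2 − 5.2)/2 = 4 m; q_3 = 0.39 × 0.67 × 4 = 1.045 m³/s
w_4 = (16.8 − 6.7)/2 = 5.05 m; q_4 = 0.46 × 1.37 × 5.05 = 3.183 m³/s
w_5 = (25.4 − 13.2)/2 = 6.1 m; q_5 = 0.42 × 1.16 × 6.1 = 2.972 m³/s
w_6 = (25.4 − 16.8)/2 = 4.3 m; q_6 = 0.20 × 0.25 × 4.3 = 0.2150 m³/s
Q = Σ qᵢ = 8.075 m³/s
= 8.075 × 3600 = 29070 m³/h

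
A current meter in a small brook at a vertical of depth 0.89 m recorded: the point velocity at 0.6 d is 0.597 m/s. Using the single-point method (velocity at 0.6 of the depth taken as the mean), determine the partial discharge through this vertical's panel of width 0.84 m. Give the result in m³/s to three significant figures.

v̄ = v₀.₆ = 0.597 m/s
q = v̄ × d × w = 0.5970 × 0.89 × 0.84 = 0.4463 m³/s

0.446 m³/s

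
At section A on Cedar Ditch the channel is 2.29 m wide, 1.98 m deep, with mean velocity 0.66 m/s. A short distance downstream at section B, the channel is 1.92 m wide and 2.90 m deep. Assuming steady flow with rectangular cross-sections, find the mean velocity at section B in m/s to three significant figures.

Q = A₁V₁ = (2.29×1.98) × 0.66 = 2.993 m³/s
A₂ = 1.92 × 2.90 = 5.568 m²
V₂ = Q/A₂ = 2.993/5.568 = 0.5375 m/s

0.537 m/s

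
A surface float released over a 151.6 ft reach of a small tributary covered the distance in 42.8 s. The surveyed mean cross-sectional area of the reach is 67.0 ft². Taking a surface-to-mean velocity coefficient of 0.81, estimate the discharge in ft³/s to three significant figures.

192 ft³/s

v_surface = L / t̄ = 151.6 / 42.8 = 3.542 ft/s
v_mean = 0.81 × 3.542 = 2.869 ft/s
Q = A × v_mean = 67.0 × 2.869 = 192.2 ft³/s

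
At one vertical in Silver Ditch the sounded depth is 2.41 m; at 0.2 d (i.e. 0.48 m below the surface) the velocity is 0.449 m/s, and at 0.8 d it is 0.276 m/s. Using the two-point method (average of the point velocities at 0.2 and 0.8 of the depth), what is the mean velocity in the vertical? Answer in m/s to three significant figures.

v̄ = (0.449 + 0.276) / 2 = 0.3625 m/s

0.363 m/s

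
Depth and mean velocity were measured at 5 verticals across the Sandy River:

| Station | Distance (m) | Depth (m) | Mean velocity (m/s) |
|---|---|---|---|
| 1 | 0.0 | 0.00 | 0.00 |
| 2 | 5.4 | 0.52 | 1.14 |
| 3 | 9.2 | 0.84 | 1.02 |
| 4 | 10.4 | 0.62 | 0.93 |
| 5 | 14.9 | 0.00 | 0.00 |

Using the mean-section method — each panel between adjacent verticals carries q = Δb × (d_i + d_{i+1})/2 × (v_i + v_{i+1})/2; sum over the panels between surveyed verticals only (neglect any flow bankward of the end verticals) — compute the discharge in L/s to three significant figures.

Panel 1-2: Δb = 5.4 m, d̄ = (0.00+0.52)/2 = 0.26, v̄ = (0.00+1.14)/2 = 0.57 → q = 5.4×0.26×0.57 = 0.8003 m³/s
Panel 2-3: Δb = 3.8 m, d̄ = (0.52+0.84)/2 = 0.68, v̄ = (1.14+1.02)/2 = 1.08 → q = 3.8×0.68×1.08 = 2.791 m³/s
Panel 3-4: Δb = 1.2 m, d̄ = (0.84+0.62)/2 = 0.73, v̄ = (1.02+0.93)/2 = 0.975 → q = 1.2×0.73×0.975 = 0.8541 m³/s
Panel 4-5: Δb = 4.5 m, d̄ = (0.62+0.00)/2 = 0.31, v̄ = (0.93+0.00)/2 = 0.465 → q = 4.5×0.31×0.465 = 0.6487 m³/s
Q = Σ q = 5.094 m³/s
= 5.094 × 1000 = 5094 L/s

5090 L/s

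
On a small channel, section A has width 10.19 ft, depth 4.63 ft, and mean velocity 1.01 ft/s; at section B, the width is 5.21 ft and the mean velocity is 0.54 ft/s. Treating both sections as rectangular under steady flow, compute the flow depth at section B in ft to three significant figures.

Q = A₁V₁ = (10.19×4.63) × 1.01 = 47.65 ft³/s
d₂ = Q/(b₂ V₂) = 47.65/(5.21×0.54) = 16.94 ft

16.9 ft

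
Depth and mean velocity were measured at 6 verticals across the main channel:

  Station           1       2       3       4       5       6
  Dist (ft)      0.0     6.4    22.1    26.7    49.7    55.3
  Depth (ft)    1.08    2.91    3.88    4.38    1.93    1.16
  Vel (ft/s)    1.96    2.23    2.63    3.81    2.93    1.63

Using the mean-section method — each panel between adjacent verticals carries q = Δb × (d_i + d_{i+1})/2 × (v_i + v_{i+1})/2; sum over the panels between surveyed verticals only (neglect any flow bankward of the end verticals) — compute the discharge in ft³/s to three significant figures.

Panel 1-2: Δb = 6.4 ft, d̄ = (1.08+2.91)/2 = 1.995, v̄ = (1.96+2.23)/2 = 2.095 → q = 6.4×1.995×2.095 = 26.75 ft³/s
Panel 2-3: Δb = 15.7 ft, d̄ = (2.91+3.88)/2 = 3.395, v̄ = (2.23+2.63)/2 = 2.43 → q = 15.7×3.395×2.43 = 129.5 ft³/s
Panel 3-4: Δb = 4.6 ft, d̄ = (3.88+4.38)/2 = 4.13, v̄ = (2.63+3.81)/2 = 3.22 → q = 4.6×4.13×3.22 = 61.17 ft³/s
Panel 4-5: Δb = 23 ft, d̄ = (4.38+1.93)/2 = 3.155, v̄ = (3.81+2.93)/2 = 3.37 → q = 23×3.155×3.37 = 244.5 ft³/s
Panel 5-6: Δb = 5.6 ft, d̄ = (1.93+1.16)/2 = 1.545, v̄ = (2.93+1.63)/2 = 2.28 → q = 5.6×1.545×2.28 = 19.73 ft³/s
Q = Σ q = 481.7 ft³/s

482 ft³/s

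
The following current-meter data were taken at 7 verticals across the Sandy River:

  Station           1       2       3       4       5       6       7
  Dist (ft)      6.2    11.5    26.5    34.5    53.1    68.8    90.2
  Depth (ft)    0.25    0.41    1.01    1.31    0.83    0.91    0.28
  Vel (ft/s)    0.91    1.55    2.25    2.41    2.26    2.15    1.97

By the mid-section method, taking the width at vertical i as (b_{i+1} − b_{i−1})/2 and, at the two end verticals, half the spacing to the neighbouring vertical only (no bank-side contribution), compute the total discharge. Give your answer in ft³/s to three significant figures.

150 ft³/s

w_1 = (11.5 − 6.2)/2 = 2.65 ft; q_1 = 0.91 × 0.25 × 2.65 = 0.6029 ft³/s
w_2 = (26.5 − 6.2)/2 = 10.15 ft; q_2 = 1.55 × 0.41 × 10.15 = 6.450 ft³/s
w_3 = (34.5 − 11.5)/2 = 11.5 ft; q_3 = 2.25 × 1.01 × 11.5 = 26.13 ft³/s
w_4 = (53.1 − 26.5)/2 = 13.3 ft; q_4 = 2.41 × 1.31 × 13.3 = 41.99 ft³/s
w_5 = (68.8 − 34.5)/2 = 17.15 ft; q_5 = 2.26 × 0.83 × 17.15 = 32.17 ft³/s
w_6 = (90.2 − 53.1)/2 = 18.55 ft; q_6 = 2.15 × 0.91 × 18.55 = 36.29 ft³/s
w_7 = (90.2 − 68.8)/2 = 10.7 ft; q_7 = 1.97 × 0.28 × 10.7 = 5.902 ft³/s
Q = Σ qᵢ = 149.5 ft³/s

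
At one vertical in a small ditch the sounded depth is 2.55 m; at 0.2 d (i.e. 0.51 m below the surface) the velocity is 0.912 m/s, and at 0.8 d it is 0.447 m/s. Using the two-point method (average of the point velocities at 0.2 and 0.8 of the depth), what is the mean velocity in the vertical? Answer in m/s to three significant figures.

0.680 m/s

v̄ = (0.912 + 0.447) / 2 = 0.6795 m/s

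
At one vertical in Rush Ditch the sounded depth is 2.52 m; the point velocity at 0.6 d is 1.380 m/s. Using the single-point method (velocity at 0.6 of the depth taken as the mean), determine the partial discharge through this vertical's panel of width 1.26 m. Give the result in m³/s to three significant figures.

4.38 m³/s

v̄ = v₀.₆ = 1.380 m/s
q = v̄ × d × w = 1.380 × 2.52 × 1.26 = 4.382 m³/s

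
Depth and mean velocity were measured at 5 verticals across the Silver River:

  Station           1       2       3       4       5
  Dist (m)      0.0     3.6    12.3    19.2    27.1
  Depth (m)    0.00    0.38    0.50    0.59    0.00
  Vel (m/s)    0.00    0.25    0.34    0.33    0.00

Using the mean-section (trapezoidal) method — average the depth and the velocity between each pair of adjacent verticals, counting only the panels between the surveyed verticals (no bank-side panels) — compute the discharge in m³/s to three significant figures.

2.86 m³/s

Panel 1-2: Δb = 3.6 m, d̄ = (0.00+0.38)/2 = 0.19, v̄ = (0.00+0.25)/2 = 0.125 → q = 3.6×0.19×0.125 = 0.08550 m³/s
Panel 2-3: Δb = 8.7 m, d̄ = (0.38+0.50)/2 = 0.44, v̄ = (0.25+0.34)/2 = 0.295 → q = 8.7×0.44×0.295 = 1.129 m³/s
Panel 3-4: Δb = 6.9 m, d̄ = (0.50+0.59)/2 = 0.545, v̄ = (0.34+0.33)/2 = 0.335 → q = 6.9×0.545×0.335 = 1.260 m³/s
Panel 4-5: Δb = 7.9 m, d̄ = (0.59+0.00)/2 = 0.295, v̄ = (0.33+0.00)/2 = 0.165 → q = 7.9×0.295×0.165 = 0.3845 m³/s
Q = Σ q = 2.859 m³/s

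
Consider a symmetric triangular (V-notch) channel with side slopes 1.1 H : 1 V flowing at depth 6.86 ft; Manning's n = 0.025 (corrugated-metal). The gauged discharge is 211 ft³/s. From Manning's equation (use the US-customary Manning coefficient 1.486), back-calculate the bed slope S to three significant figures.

A = z·y² = 1.1×6.86² = 51.77 ft²
P = 2y√(1+z²) = 2×6.86×√(1+1.1²) = 20.40 ft
R = A/P = 51.77/20.40 = 2.538 ft
S = (Q·n / (1.486·A·R^(2/3)))² = (211×0.025 / (1.486×51.77×1.861))² = 0.001358

0.00136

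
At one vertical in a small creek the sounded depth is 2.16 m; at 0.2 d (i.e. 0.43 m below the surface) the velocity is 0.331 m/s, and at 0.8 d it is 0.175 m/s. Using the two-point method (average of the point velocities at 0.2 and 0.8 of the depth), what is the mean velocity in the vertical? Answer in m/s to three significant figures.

v̄ = (0.331 + 0.175) / 2 = 0.2530 m/s

0.253 m/s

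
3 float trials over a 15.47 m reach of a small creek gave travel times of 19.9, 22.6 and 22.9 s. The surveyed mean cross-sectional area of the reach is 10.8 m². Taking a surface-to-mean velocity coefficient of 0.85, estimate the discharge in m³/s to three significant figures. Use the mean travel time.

t̄ = (19.9 + 22.6 + 22.9) / 3 = 21.8 s
v_surface = L / t̄ = 15.47 / 21.8 = 0.7096 m/s
v_mean = 0.85 × 0.7096 = 0.6032 m/s
Q = A × v_mean = 10.8 × 0.6032 = 6.514 m³/s

6.51 m³/s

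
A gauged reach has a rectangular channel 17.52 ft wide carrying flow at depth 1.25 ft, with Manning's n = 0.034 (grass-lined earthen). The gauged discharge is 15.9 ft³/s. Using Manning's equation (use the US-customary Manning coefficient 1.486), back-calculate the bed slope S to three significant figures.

A = b·y = 17.52 × 1.25 = 21.90 ft²
P = b + 2y = 17.52 + 2×1.25 = 20.02 ft
R = A/P = 21.90/20.02 = 1.094 ft
S = (Q·n / (1.486·A·R^(2/3)))² = (15.9×0.034 / (1.486×21.90×1.062))² = 0.0002448

0.000245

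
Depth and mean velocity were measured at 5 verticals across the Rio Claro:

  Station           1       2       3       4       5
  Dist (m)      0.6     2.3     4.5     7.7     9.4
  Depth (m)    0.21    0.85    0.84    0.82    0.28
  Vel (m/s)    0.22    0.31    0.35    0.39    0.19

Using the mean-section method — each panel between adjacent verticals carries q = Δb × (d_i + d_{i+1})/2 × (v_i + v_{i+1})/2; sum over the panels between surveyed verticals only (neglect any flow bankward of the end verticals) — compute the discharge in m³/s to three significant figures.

Panel 1-2: Δb = 1.7 m, d̄ = (0.21+0.85)/2 = 0.53, v̄ = (0.22+0.31)/2 = 0.265 → q = 1.7×0.53×0.265 = 0.2388 m³/s
Panel 2-3: Δb = 2.2 m, d̄ = (0.85+0.84)/2 = 0.845, v̄ = (0.31+0.35)/2 = 0.33 → q = 2.2×0.845×0.33 = 0.6135 m³/s
Panel 3-4: Δb = 3.2 m, d̄ = (0.84+0.82)/2 = 0.83, v̄ = (0.35+0.39)/2 = 0.37 → q = 3.2×0.83×0.37 = 0.9827 m³/s
Panel 4-5: Δb = 1.7 m, d̄ = (0.82+0.28)/2 = 0.55, v̄ = (0.39+0.19)/2 = 0.29 → q = 1.7×0.55×0.29 = 0.2712 m³/s
Q = Σ q = 2.106 m³/s

2.11 m³/s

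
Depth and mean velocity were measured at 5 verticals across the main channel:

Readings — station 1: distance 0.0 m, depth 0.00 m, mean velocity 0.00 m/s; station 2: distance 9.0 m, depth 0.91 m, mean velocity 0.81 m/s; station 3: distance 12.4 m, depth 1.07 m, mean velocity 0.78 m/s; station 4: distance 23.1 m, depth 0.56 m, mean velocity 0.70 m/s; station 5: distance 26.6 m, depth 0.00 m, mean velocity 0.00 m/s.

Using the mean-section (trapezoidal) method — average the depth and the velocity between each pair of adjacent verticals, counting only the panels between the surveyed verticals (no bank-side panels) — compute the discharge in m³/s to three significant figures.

11.1 m³/s

Panel 1-2: Δb = 9 m, d̄ = (0.00+0.91)/2 = 0.455, v̄ = (0.00+0.81)/2 = 0.405 → q = 9×0.455×0.405 = 1.658 m³/s
Panel 2-3: Δb = 3.4 m, d̄ = (0.91+1.07)/2 = 0.99, v̄ = (0.81+0.78)/2 = 0.795 → q = 3.4×0.99×0.795 = 2.676 m³/s
Panel 3-4: Δb = 10.7 m, d̄ = (1.07+0.56)/2 = 0.815, v̄ = (0.78+0.70)/2 = 0.74 → q = 10.7×0.815×0.74 = 6.453 m³/s
Panel 4-5: Δb = 3.5 m, d̄ = (0.56+0.00)/2 = 0.28, v̄ = (0.70+0.00)/2 = 0.35 → q = 3.5×0.28×0.35 = 0.3430 m³/s
Q = Σ q = 11.13 m³/s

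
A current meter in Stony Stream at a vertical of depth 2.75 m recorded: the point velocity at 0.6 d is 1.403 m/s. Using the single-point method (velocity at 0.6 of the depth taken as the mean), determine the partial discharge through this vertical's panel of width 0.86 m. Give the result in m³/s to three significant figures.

v̄ = v₀.₆ = 1.403 m/s
q = v̄ × d × w = 1.403 × 2.75 × 0.86 = 3.318 m³/s

3.32 m³/s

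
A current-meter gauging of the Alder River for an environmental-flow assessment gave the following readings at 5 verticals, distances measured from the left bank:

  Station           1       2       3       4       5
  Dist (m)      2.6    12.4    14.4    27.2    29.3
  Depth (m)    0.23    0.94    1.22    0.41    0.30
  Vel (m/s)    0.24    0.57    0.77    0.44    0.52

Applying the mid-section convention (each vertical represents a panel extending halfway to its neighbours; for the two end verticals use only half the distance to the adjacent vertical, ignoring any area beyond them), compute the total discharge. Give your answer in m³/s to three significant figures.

w_1 = (12.4 − 2.6)/2 = 4.9 m; q_1 = 0.24 × 0.23 × 4.9 = 0.2705 m³/s
w_2 = (14.4 − 2.6)/2 = 5.9 m; q_2 = 0.57 × 0.94 × 5.9 = 3.161 m³/s
w_3 = (27.2 − 12.4)/2 = 7.4 m; q_3 = 0.77 × 1.22 × 7.4 = 6.952 m³/s
w_4 = (29.3 − 14.4)/2 = 7.45 m; q_4 = 0.44 × 0.41 × 7.45 = 1.344 m³/s
w_5 = (29.3 − 27.2)/2 = 1.05 m; q_5 = 0.52 × 0.30 × 1.05 = 0.1638 m³/s
Q = Σ qᵢ = 11.89 m³/s

11.9 m³/s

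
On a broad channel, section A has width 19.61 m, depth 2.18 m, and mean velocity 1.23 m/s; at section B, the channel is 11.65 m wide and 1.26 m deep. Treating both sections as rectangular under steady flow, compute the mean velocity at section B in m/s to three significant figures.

3.58 m/s

Q = A₁V₁ = (19.61×2.18) × 1.23 = 52.58 m³/s
A₂ = 11.65 × 1.26 = 14.68 m²
V₂ = Q/A₂ = 52.58/14.68 = 3.582 m/s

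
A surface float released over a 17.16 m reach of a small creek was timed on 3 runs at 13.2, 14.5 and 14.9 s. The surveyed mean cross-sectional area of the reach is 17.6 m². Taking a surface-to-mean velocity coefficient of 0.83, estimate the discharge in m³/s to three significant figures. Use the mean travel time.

17.7 m³/s

t̄ = (13.2 + 14.5 + 14.9) / 3 = 14.2 s
v_surface = L / t̄ = 17.16 / 14.2 = 1.208 m/s
v_mean = 0.83 × 1.208 = 1.003 m/s
Q = A × v_mean = 17.6 × 1.003 = 17.65 m³/s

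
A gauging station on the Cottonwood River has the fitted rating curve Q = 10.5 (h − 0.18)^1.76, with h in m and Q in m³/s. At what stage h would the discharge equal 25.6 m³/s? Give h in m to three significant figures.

1.84 m

h − h₀ = (Q/C)^(1/b) = (25.6/10.5)^(1/1.76) = 1.659 m
h = 0.18 + 1.659 = 1.839 m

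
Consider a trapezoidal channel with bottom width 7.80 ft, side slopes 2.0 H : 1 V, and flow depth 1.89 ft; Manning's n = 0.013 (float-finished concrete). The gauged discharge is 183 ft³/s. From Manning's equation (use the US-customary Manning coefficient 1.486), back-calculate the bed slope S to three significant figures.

A = (b + z·y)·y = (7.80 + 2.0×1.89)×1.89 = 21.89 ft²
P = b + 2y√(1+z²) = 7.80 + 2×1.89×√(1+2.0²) = 16.25 ft
R = A/P = 21.89/16.25 = 1.347 ft
S = (Q·n / (1.486·A·R^(2/3)))² = (183×0.013 / (1.486×21.89×1.219))² = 0.003598

0.00360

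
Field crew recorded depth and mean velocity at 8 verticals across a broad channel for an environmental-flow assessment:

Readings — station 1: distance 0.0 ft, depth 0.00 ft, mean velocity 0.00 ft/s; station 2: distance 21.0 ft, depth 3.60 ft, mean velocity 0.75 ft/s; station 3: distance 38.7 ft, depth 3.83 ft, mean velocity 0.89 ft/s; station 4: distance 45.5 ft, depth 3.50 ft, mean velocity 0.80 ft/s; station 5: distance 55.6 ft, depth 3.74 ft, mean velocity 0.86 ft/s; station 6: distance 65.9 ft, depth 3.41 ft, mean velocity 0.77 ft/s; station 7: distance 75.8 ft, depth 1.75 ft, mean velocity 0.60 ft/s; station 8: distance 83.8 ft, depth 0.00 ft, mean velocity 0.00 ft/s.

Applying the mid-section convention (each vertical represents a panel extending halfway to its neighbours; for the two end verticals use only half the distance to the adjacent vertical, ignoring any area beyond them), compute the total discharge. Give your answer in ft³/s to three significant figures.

w_2 = (38.7 − 0.0)/2 = 19.35 ft; q_2 = 0.75 × 3.60 × 19.35 = 52.25 ft³/s
w_3 = (45.5 − 21.0)/2 = 12.25 ft; q_3 = 0.89 × 3.83 × 12.25 = 41.76 ft³/s
w_4 = (55.6 − 38.7)/2 = 8.45 ft; q_4 = 0.80 × 3.50 × 8.45 = 23.66 ft³/s
w_5 = (65.9 − 45.5)/2 = 10.2 ft; q_5 = 0.86 × 3.74 × 10.2 = 32.81 ft³/s
w_6 = (75.8 − 55.6)/2 = 10.1 ft; q_6 = 0.77 × 3.41 × 10.1 = 26.52 ft³/s
w_7 = (83.8 − 65.9)/2 = 8.95 ft; q_7 = 0.60 × 1.75 × 8.95 = 9.398 ft³/s
Stations 1, 8 contribute zero (depth or velocity is 0).
Q = Σ qᵢ = 186.4 ft³/s

186 ft³/s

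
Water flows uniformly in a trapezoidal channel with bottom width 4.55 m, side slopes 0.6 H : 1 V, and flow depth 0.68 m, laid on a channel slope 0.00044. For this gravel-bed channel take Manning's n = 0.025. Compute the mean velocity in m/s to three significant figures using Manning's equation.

A = (b + z·y)·y = (4.55 + 0.6×0.68)×0.68 = 3.371 m²
P = b + 2y√(1+z²) = 4.55 + 2×0.68×√(1+0.6²) = 6.136 m
R = A/P = 3.371/6.136 = 0.5495 m
Q = (1/n)·A·R^(2/3)·S^(1/2) = (1/0.025) × 3.371 × 0.5495^(2/3) × 0.00044^(1/2) = 1.898 m³/s
V = Q/A = 1.898/3.371 = 0.5629 m/s

0.563 m/s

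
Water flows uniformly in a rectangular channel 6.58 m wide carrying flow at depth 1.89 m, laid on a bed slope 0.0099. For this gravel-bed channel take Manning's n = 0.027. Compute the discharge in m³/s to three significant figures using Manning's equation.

A = b·y = 6.58 × 1.89 = 12.44 m²
P = b + 2y = 6.58 + 2×1.89 = 10.36 m
R = A/P = 12.44/10.36 = 1.200 m
Q = (1/n)·A·R^(2/3)·S^(1/2) = (1/0.027) × 12.44 × 1.200^(2/3) × 0.0099^(1/2) = 51.76 m³/s

51.8 m³/s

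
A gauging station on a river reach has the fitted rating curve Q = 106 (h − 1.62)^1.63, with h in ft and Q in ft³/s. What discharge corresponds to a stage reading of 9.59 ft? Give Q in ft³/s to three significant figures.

Q = 106 × (9.59 − 1.62)^1.63 = 106 × 7.97^1.63 = 3124 ft³/s

3120 ft³/s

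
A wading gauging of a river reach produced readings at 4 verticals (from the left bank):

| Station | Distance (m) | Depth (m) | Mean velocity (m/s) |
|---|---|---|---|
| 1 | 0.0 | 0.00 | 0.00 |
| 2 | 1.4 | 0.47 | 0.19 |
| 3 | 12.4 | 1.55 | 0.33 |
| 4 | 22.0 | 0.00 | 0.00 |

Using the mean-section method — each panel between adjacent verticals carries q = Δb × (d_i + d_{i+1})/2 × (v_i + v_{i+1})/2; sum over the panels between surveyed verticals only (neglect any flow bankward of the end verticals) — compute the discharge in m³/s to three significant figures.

Panel 1-2: Δb = 1.4 m, d̄ = (0.00+0.47)/2 = 0.235, v̄ = (0.00+0.19)/2 = 0.095 → q = 1.4×0.235×0.095 = 0.03126 m³/s
Panel 2-3: Δb = 11 m, d̄ = (0.47+1.55)/2 = 1.01, v̄ = (0.19+0.33)/2 = 0.26 → q = 11×1.01×0.26 = 2.889 m³/s
Panel 3-4: Δb = 9.6 m, d̄ = (1.55+0.00)/2 = 0.775, v̄ = (0.33+0.00)/2 = 0.165 → q = 9.6×0.775×0.165 = 1.228 m³/s
Q = Σ q = 4.147 m³/s

4.15 m³/s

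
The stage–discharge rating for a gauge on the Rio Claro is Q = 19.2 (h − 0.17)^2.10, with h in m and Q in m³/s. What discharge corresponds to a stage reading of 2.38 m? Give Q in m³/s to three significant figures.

Q = 19.2 × (2.38 − 0.17)^2.10 = 19.2 × 2.21^2.10 = 101.5 m³/s

102 m³/s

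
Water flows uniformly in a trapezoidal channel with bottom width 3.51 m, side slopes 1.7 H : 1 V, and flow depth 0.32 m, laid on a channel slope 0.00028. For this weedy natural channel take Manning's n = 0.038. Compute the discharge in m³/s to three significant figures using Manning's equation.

A = (b + z·y)·y = (3.51 + 1.7×0.32)×0.32 = 1.297 m²
P = b + 2y√(1+z²) = 3.51 + 2×0.32×√(1+1.7²) = 4.772 m
R = A/P = 1.297/4.772 = 0.2718 m
Q = (1/n)·A·R^(2/3)·S^(1/2) = (1/0.038) × 1.297 × 0.2718^(2/3) × 0.00028^(1/2) = 0.2397 m³/s

0.240 m³/s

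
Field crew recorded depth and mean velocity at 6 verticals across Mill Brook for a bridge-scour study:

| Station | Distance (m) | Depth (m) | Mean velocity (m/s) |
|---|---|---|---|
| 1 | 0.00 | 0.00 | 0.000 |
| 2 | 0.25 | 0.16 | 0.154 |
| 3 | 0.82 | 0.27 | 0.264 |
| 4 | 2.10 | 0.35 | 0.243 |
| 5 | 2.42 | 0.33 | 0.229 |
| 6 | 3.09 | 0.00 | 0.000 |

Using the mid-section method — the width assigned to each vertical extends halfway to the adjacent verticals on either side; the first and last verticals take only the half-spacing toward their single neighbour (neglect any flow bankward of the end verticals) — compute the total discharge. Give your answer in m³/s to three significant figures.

0.181 m³/s

w_2 = (0.82 − 0.00)/2 = 0.41 m; q_2 = 0.154 × 0.16 × 0.41 = 0.01010 m³/s
w_3 = (2.10 − 0.25)/2 = 0.925 m; q_3 = 0.264 × 0.27 × 0.925 = 0.06593 m³/s
w_4 = (2.42 − 0.82)/2 = 0.8 m; q_4 = 0.243 × 0.35 × 0.8 = 0.06804 m³/s
w_5 = (3.09 − 2.10)/2 = 0.495 m; q_5 = 0.229 × 0.33 × 0.495 = 0.03741 m³/s
Stations 1, 6 contribute zero (depth or velocity is 0).
Q = Σ qᵢ = 0.1815 m³/s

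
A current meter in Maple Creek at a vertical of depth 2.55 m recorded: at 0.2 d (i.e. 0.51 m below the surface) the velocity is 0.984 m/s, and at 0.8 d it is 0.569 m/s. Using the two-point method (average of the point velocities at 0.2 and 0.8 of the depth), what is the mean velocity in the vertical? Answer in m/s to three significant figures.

v̄ = (0.984 + 0.569) / 2 = 0.7765 m/s

0.777 m/s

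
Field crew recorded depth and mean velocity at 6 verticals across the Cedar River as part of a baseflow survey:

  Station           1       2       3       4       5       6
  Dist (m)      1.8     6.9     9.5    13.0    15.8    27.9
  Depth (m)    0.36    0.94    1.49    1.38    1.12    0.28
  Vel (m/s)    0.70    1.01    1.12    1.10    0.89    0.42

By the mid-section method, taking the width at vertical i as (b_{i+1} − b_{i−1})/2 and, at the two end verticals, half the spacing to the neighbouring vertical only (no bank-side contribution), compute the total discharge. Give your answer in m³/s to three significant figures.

22.3 m³/s

w_1 = (6.9 − 1.8)/2 = 2.55 m; q_1 = 0.70 × 0.36 × 2.55 = 0.6426 m³/s
w_2 = (9.5 − 1.8)/2 = 3.85 m; q_2 = 1.01 × 0.94 × 3.85 = 3.655 m³/s
w_3 = (13.0 − 6.9)/2 = 3.05 m; q_3 = 1.12 × 1.49 × 3.05 = 5.090 m³/s
w_4 = (15.8 − 9.5)/2 = 3.15 m; q_4 = 1.10 × 1.38 × 3.15 = 4.782 m³/s
w_5 = (27.9 − 13.0)/2 = 7.45 m; q_5 = 0.89 × 1.12 × 7.45 = 7.426 m³/s
w_6 = (27.9 − 15.8)/2 = 6.05 m; q_6 = 0.42 × 0.28 × 6.05 = 0.7115 m³/s
Q = Σ qᵢ = 22.31 m³/s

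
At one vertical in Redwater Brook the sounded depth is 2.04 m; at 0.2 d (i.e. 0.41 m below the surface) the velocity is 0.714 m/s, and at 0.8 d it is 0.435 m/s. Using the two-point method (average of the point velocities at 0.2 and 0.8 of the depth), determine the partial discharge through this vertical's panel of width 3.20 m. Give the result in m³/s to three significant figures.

3.75 m³/s

v̄ = (0.714 + 0.435) / 2 = 0.5745 m/s
q = v̄ × d × w = 0.5745 × 2.04 × 3.20 = 3.750 m³/s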